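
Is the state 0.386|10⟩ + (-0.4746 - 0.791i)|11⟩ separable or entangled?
Separable

Writing the state as a|00⟩ + b|01⟩ + c|10⟩ + d|11⟩, it is a product state iff ad − bc = 0.
Here (a, b, c, d) = (0, 0, 0.386, (-0.4746 - 0.791i)): ad − bc = (0)(-0.4746 - 0.791i) − (0)(0.386) = 0, so the state is separable.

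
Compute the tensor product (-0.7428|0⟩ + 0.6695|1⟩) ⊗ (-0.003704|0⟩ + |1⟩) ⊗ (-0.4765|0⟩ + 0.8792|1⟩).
-0.001311|000⟩ + 0.002419|001⟩ + 0.3539|010⟩ - 0.6531|011⟩ + 0.001182|100⟩ - 0.00218|101⟩ - 0.319|110⟩ + 0.5886|111⟩

amp(|b₁b₂…⟩) = product of the factor amplitudes for bits b₁, b₂, …; only kets whose every factor amplitude is nonzero survive.
|000⟩: (-0.7428)(-0.003704)(-0.4765) = -0.001311
|001⟩: (-0.7428)(-0.003704)(0.8792) = 0.002419
|010⟩: (-0.7428)(1)(-0.4765) = 0.3539
|011⟩: (-0.7428)(1)(0.8792) = -0.6531
|100⟩: (0.6695)(-0.003704)(-0.4765) = 0.001182
|101⟩: (0.6695)(-0.003704)(0.8792) = -0.00218
|110⟩: (0.6695)(1)(-0.4765) = -0.319
|111⟩: (0.6695)(1)(0.8792) = 0.5886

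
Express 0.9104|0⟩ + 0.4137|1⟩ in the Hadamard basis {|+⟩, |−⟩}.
0.9363|+⟩ + 0.3512|−⟩

With |ψ⟩ = α|0⟩ + β|1⟩, the Hadamard-basis coefficients are ⟨+|ψ⟩ = (α + β)/√2 and ⟨−|ψ⟩ = (α − β)/√2.
Here α = 0.9104, β = 0.4137: (α + β)/√2 = 0.9363, (α − β)/√2 = 0.3512.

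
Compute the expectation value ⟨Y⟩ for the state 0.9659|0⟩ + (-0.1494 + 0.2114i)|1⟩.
0.4084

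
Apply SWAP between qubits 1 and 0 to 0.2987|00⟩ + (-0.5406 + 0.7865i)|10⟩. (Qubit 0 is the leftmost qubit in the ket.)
0.2987|00⟩ + (-0.5406 + 0.7865i)|01⟩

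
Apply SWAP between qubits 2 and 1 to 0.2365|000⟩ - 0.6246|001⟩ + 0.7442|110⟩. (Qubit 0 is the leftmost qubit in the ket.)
0.2365|000⟩ - 0.6246|010⟩ + 0.7442|101⟩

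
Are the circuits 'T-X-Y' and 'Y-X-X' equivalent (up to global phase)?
No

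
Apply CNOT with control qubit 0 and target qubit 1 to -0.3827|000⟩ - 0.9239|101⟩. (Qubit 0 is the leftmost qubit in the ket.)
-0.3827|000⟩ - 0.9239|111⟩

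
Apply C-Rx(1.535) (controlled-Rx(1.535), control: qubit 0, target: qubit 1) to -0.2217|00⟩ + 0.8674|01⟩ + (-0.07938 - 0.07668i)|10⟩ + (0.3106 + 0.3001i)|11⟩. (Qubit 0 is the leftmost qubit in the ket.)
-0.2217|00⟩ + 0.8674|01⟩ + (0.1512 - 0.2708i)|10⟩ + (0.1703 + 0.2711i)|11⟩

C-Rx(1.535) leaves the control-|0⟩ kets |00⟩, |01⟩ unchanged and applies Rx(1.535) to qubit 1 on the control-|1⟩ pair (|10⟩, |11⟩).
Rx(1.535) = [[cos(θ/2), −i·sin(θ/2)], [−i·sin(θ/2), cos(θ/2)]]; θ = 1.535, cos(θ/2) ≈ 0.719649, sin(θ/2) ≈ 0.694338.
With a = amp(|10⟩) = (-0.07938 - 0.07668i) and b = amp(|11⟩) = (0.3106 + 0.3001i):
new amp(|10⟩) = (0.719649)·a + (-0.694338i)·b = (0.1512 - 0.2708i)
new amp(|11⟩) = (-0.694338i)·a + (0.719649)·b = (0.1703 + 0.2711i)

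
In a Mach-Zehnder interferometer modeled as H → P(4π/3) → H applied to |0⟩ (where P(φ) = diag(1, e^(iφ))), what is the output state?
(0.25 - 0.433i)|0⟩ + (0.75 + 0.433i)|1⟩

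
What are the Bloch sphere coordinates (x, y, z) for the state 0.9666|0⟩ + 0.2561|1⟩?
(0.4951, 0, 0.8687)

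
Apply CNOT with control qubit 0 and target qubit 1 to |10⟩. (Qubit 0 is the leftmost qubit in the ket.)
|11⟩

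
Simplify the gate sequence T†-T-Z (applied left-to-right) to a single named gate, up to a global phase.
Z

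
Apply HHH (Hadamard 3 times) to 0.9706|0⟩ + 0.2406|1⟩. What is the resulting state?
0.8564|0⟩ + 0.5162|1⟩

H² = I, so H^3 = H: a single Hadamard. With (a, b) = (0.9706, 0.2406), H gives ((a + b)/√2, (a − b)/√2) = (0.8564, 0.5162).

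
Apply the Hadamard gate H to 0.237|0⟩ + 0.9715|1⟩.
0.8545|0⟩ - 0.5194|1⟩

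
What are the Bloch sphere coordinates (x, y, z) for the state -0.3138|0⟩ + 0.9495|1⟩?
(-0.5959, 0, -0.8031)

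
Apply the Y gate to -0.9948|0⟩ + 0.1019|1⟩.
-0.1019i|0⟩ - 0.9948i|1⟩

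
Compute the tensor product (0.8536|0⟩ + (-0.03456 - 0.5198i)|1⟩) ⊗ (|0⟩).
0.8536|00⟩ + (-0.03456 - 0.5198i)|10⟩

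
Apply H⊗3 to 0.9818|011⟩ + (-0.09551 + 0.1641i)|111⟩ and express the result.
(0.3134 + 0.05802i)|000⟩ + (-0.3134 - 0.05802i)|001⟩ + (-0.3134 - 0.05802i)|010⟩ + (0.3134 + 0.05802i)|011⟩ + (0.3809 - 0.05802i)|100⟩ + (-0.3809 + 0.05802i)|101⟩ + (-0.3809 + 0.05802i)|110⟩ + (0.3809 - 0.05802i)|111⟩

H⊗3 gives amp(|y⟩) = (1/2√2) Σ_x (−1)^(x·y) amp(|x⟩), where x·y is the number of positions in which both x and y have a 1.
|000⟩: (0.9818 + (-0.09551 + 0.1641i))/(2√2) = (0.3134 + 0.05802i)
|001⟩: (-0.9818 - (-0.09551 + 0.1641i))/(2√2) = (-0.3134 - 0.05802i)
|010⟩: (-0.9818 - (-0.09551 + 0.1641i))/(2√2) = (-0.3134 - 0.05802i)
|011⟩: (0.9818 + (-0.09551 + 0.1641i))/(2√2) = (0.3134 + 0.05802i)
|100⟩: (0.9818 - (-0.09551 + 0.1641i))/(2√2) = (0.3809 - 0.05802i)
|101⟩: (-0.9818 + (-0.09551 + 0.1641i))/(2√2) = (-0.3809 + 0.05802i)
|110⟩: (-0.9818 + (-0.09551 + 0.1641i))/(2√2) = (-0.3809 + 0.05802i)
|111⟩: (0.9818 - (-0.09551 + 0.1641i))/(2√2) = (0.3809 - 0.05802i)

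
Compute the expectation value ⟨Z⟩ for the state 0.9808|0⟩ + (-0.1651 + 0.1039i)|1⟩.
0.9239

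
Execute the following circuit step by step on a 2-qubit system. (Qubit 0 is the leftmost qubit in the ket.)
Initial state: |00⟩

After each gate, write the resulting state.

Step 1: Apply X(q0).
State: |10⟩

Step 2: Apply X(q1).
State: |11⟩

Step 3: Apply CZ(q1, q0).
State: -|11⟩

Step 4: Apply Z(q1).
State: |11⟩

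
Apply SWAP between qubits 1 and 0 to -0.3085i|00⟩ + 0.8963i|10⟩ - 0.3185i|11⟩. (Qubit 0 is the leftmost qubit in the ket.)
-0.3085i|00⟩ + 0.8963i|01⟩ - 0.3185i|11⟩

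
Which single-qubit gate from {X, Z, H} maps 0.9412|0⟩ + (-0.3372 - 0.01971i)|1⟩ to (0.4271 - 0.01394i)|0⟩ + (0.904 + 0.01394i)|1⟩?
H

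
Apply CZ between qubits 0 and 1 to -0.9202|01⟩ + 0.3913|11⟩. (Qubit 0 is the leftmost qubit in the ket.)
-0.9202|01⟩ - 0.3913|11⟩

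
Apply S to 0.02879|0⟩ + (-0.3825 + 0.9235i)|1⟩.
0.02879|0⟩ + (-0.9235 - 0.3825i)|1⟩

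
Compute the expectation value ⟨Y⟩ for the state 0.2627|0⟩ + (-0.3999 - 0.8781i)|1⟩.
-0.4614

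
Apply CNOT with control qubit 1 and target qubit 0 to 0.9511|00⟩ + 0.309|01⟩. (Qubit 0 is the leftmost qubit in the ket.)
0.9511|00⟩ + 0.309|11⟩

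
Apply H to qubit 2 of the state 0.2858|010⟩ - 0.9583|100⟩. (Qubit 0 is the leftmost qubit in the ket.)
0.2021|010⟩ + 0.2021|011⟩ - 0.6776|100⟩ - 0.6776|101⟩

H on qubit 2 mixes each pair of kets that differ only in qubit 2: amplitudes (a, b) of (|…0…⟩, |…1…⟩) become ((a + b)/√2, (a − b)/√2). Kets absent from the input have amplitude 0.
(|010⟩, |011⟩): (a, b) = (0.2858, 0) → (0.2021, 0.2021)
(|100⟩, |101⟩): (a, b) = (-0.9583, 0) → (-0.6776, -0.6776)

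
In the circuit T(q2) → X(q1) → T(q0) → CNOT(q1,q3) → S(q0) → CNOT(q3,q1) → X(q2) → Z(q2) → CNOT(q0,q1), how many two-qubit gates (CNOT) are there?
3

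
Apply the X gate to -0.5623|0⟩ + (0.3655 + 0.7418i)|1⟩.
(0.3655 + 0.7418i)|0⟩ - 0.5623|1⟩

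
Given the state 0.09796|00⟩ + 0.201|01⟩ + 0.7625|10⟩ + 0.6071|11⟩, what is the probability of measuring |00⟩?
0.009596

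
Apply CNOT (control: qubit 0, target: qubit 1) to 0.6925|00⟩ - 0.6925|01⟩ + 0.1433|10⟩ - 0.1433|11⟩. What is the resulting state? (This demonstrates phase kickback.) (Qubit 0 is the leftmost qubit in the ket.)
0.6925|00⟩ - 0.6925|01⟩ - 0.1433|10⟩ + 0.1433|11⟩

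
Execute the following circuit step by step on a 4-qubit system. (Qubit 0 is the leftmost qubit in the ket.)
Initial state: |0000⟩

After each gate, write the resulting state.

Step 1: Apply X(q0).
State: |1000⟩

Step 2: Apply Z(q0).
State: -|1000⟩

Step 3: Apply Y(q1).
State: -i|1100⟩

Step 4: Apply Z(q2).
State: -i|1100⟩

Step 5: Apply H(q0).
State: -(1/√2)i|0100⟩ + (1/√2)i|1100⟩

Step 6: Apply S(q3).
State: -(1/√2)i|0100⟩ + (1/√2)i|1100⟩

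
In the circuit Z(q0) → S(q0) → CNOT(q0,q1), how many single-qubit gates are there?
2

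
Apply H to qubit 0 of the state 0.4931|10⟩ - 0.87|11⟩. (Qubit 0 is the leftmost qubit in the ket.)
0.3487|00⟩ - 0.6152|01⟩ - 0.3487|10⟩ + 0.6152|11⟩

H on qubit 0 mixes each pair of kets that differ only in qubit 0: amplitudes (a, b) of (|…0…⟩, |…1…⟩) become ((a + b)/√2, (a − b)/√2). Kets absent from the input have amplitude 0.
(|00⟩, |10⟩): (a, b) = (0, 0.4931) → (0.3487, -0.3487)
(|01⟩, |11⟩): (a, b) = (0, -0.87) → (-0.6152, 0.6152)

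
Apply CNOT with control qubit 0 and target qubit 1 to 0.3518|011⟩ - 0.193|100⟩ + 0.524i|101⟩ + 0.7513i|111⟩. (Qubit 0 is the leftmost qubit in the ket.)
0.3518|011⟩ + 0.7513i|101⟩ - 0.193|110⟩ + 0.524i|111⟩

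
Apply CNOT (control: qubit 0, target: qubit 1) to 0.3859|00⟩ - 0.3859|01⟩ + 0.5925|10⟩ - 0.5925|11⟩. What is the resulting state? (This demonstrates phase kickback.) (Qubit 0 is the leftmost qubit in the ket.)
0.3859|00⟩ - 0.3859|01⟩ - 0.5925|10⟩ + 0.5925|11⟩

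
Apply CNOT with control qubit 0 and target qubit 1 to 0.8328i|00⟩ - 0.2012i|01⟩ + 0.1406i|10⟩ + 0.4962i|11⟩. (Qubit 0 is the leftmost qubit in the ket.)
0.8328i|00⟩ - 0.2012i|01⟩ + 0.4962i|10⟩ + 0.1406i|11⟩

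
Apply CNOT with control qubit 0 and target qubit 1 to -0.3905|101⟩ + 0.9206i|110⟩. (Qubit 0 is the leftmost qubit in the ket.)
0.9206i|100⟩ - 0.3905|111⟩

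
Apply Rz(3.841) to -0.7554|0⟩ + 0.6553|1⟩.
(0.2588 + 0.7097i)|0⟩ + (-0.2245 + 0.6156i)|1⟩

Rz(3.841) = [[e^(−iθ/2), 0], [0, e^(iθ/2)]] with e^(±iθ/2) = cos(θ/2) ± i·sin(θ/2); θ = 3.841, cos(θ/2) ≈ -0.342619, sin(θ/2) ≈ 0.939474.
With a = amp(|0⟩) = -0.7554 and b = amp(|1⟩) = 0.6553:
new amp(|0⟩) = (-0.342619 - 0.939474i)·a = (0.2588 + 0.7097i)
new amp(|1⟩) = (-0.342619 + 0.939474i)·b = (-0.2245 + 0.6156i)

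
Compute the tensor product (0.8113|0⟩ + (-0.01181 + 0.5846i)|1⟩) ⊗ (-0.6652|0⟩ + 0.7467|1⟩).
-0.5397|00⟩ + 0.6058|01⟩ + (0.007856 - 0.3889i)|10⟩ + (-0.008819 + 0.4365i)|11⟩

amp(|b₁b₂…⟩) = product of the factor amplitudes for bits b₁, b₂, …; only kets whose every factor amplitude is nonzero survive.
|00⟩: (0.8113)(-0.6652) = -0.5397
|01⟩: (0.8113)(0.7467) = 0.6058
|10⟩: (-0.01181 + 0.5846i)(-0.6652) = (0.007856 - 0.3889i)
|11⟩: (-0.01181 + 0.5846i)(0.7467) = (-0.008819 + 0.4365i)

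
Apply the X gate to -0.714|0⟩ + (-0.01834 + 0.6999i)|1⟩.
(-0.01834 + 0.6999i)|0⟩ - 0.714|1⟩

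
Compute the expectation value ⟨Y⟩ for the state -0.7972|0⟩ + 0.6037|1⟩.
0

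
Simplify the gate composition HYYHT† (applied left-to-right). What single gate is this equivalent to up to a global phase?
T†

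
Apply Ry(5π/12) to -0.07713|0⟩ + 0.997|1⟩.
-0.6681|0⟩ + 0.744|1⟩

Ry(5π/12) = [[cos(θ/2), −sin(θ/2)], [sin(θ/2), cos(θ/2)]]; θ = 5π/12, cos(θ/2) ≈ 0.793353, sin(θ/2) ≈ 0.608761.
With a = amp(|0⟩) = -0.07713 and b = amp(|1⟩) = 0.997:
new amp(|0⟩) = (0.793353)·a + (-0.608761)·b = -0.6681
new amp(|1⟩) = (0.608761)·a + (0.793353)·b = 0.744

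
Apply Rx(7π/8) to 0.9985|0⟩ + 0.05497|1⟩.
(0.1948 - 0.05391i)|0⟩ + (0.01072 - 0.9793i)|1⟩

Rx(7π/8) = [[cos(θ/2), −i·sin(θ/2)], [−i·sin(θ/2), cos(θ/2)]]; θ = 7π/8, cos(θ/2) ≈ 0.19509, sin(θ/2) ≈ 0.980785.
With a = amp(|0⟩) = 0.9985 and b = amp(|1⟩) = 0.05497:
new amp(|0⟩) = (0.19509)·a + (-0.980785i)·b = (0.1948 - 0.05391i)
new amp(|1⟩) = (-0.980785i)·a + (0.19509)·b = (0.01072 - 0.9793i)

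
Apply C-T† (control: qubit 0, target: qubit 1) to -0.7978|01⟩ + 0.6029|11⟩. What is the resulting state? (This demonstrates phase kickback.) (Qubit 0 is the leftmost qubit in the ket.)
-0.7978|01⟩ + (0.4263 - 0.4263i)|11⟩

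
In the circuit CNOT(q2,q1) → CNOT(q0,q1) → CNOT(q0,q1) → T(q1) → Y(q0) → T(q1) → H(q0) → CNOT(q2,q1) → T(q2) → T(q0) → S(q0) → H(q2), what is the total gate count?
12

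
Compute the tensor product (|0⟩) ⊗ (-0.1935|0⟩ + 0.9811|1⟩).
-0.1935|00⟩ + 0.9811|01⟩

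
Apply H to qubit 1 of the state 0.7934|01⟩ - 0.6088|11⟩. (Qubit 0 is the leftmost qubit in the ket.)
0.561|00⟩ - 0.561|01⟩ - 0.4305|10⟩ + 0.4305|11⟩

H on qubit 1 mixes each pair of kets that differ only in qubit 1: amplitudes (a, b) of (|…0…⟩, |…1…⟩) become ((a + b)/√2, (a − b)/√2). Kets absent from the input have amplitude 0.
(|00⟩, |01⟩): (a, b) = (0, 0.7934) → (0.561, -0.561)
(|10⟩, |11⟩): (a, b) = (0, -0.6088) → (-0.4305, 0.4305)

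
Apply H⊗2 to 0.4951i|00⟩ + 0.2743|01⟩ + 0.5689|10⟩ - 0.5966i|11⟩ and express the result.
(0.4216 - 0.05075i)|00⟩ + (0.1473 + 0.5459i)|01⟩ + (-0.1473 + 0.5459i)|10⟩ + (-0.4216 - 0.05075i)|11⟩

H⊗2 gives amp(|y⟩) = (1/2) Σ_x (−1)^(x·y) amp(|x⟩), where x·y is the number of positions in which both x and y have a 1.
|00⟩: (0.4951i + 0.2743 + 0.5689 - 0.5966i)/2 = (0.4216 - 0.05075i)
|01⟩: (0.4951i - 0.2743 + 0.5689 + 0.5966i)/2 = (0.1473 + 0.5459i)
|10⟩: (0.4951i + 0.2743 - 0.5689 + 0.5966i)/2 = (-0.1473 + 0.5459i)
|11⟩: (0.4951i - 0.2743 - 0.5689 - 0.5966i)/2 = (-0.4216 - 0.05075i)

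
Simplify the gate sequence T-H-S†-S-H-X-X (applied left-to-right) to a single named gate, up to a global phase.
T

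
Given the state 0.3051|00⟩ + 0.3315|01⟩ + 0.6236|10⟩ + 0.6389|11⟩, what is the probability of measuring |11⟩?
0.4082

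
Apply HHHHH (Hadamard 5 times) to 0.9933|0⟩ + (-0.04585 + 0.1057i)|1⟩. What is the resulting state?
(0.6699 + 0.07474i)|0⟩ + (0.7348 - 0.07474i)|1⟩

H² = I, so H^5 = H: a single Hadamard. With (a, b) = (0.9933, (-0.04585 + 0.1057i)), H gives ((a + b)/√2, (a − b)/√2) = ((0.6699 + 0.07474i), (0.7348 - 0.07474i)).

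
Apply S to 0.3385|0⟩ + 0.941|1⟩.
0.3385|0⟩ + 0.941i|1⟩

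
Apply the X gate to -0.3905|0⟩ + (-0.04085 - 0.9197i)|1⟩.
(-0.04085 - 0.9197i)|0⟩ - 0.3905|1⟩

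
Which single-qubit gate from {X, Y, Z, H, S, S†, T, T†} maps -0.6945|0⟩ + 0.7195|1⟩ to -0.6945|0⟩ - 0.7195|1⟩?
Z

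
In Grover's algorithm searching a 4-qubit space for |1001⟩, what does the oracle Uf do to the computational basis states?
Uf|x⟩ = -|x⟩ if x = 1001, else |x⟩ (phase flip on target)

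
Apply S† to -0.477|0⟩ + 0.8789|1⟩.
-0.477|0⟩ - 0.8789i|1⟩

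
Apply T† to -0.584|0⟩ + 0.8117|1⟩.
-0.584|0⟩ + (0.574 - 0.574i)|1⟩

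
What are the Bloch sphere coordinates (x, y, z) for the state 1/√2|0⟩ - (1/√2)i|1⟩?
(0, -1, 0)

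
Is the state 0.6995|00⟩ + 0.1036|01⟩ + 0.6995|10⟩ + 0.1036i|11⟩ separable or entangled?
Entangled

Writing the state as a|00⟩ + b|01⟩ + c|10⟩ + d|11⟩, it is a product state iff ad − bc = 0.
Here (a, b, c, d) = (0.6995, 0.1036, 0.6995, 0.1036i): ad − bc = (0.6995)(0.1036i) − (0.1036)(0.6995) = (-0.07247 + 0.07247i) ≠ 0, so the state is entangled.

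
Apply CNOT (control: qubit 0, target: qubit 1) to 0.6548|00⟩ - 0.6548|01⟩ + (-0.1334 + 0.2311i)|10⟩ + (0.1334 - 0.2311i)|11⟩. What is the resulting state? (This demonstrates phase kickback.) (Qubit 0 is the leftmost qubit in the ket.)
0.6548|00⟩ - 0.6548|01⟩ + (0.1334 - 0.2311i)|10⟩ + (-0.1334 + 0.2311i)|11⟩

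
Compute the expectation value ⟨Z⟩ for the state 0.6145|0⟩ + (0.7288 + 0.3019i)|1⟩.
-0.2447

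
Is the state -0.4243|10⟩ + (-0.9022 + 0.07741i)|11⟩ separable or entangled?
Separable

Writing the state as a|00⟩ + b|01⟩ + c|10⟩ + d|11⟩, it is a product state iff ad − bc = 0.
Here (a, b, c, d) = (0, 0, -0.4243, (-0.9022 + 0.07741i)): ad − bc = (0)(-0.9022 + 0.07741i) − (0)(-0.4243) = 0, so the state is separable.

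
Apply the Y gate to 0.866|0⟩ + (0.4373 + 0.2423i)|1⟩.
(0.2423 - 0.4373i)|0⟩ + 0.866i|1⟩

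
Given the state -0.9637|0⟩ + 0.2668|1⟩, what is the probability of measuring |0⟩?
0.9287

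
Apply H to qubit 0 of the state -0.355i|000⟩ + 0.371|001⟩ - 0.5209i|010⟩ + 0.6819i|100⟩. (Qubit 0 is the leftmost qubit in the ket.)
0.2312i|000⟩ + 0.2623|001⟩ - 0.3683i|010⟩ - 0.7332i|100⟩ + 0.2623|101⟩ - 0.3683i|110⟩

H on qubit 0 mixes each pair of kets that differ only in qubit 0: amplitudes (a, b) of (|…0…⟩, |…1…⟩) become ((a + b)/√2, (a − b)/√2). Kets absent from the input have amplitude 0.
(|000⟩, |100⟩): (a, b) = (-0.355i, 0.6819i) → (0.2312i, -0.7332i)
(|001⟩, |101⟩): (a, b) = (0.371, 0) → (0.2623, 0.2623)
(|010⟩, |110⟩): (a, b) = (-0.5209i, 0) → (-0.3683i, -0.3683i)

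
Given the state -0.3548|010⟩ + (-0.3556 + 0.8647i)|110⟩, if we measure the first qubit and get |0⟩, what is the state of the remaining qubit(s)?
-|10⟩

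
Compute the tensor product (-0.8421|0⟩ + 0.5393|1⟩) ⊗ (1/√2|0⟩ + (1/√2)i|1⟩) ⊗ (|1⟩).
-0.5955|001⟩ - 0.5955i|011⟩ + 0.3813|101⟩ + 0.3813i|111⟩

amp(|b₁b₂…⟩) = product of the factor amplitudes for bits b₁, b₂, …; only kets whose every factor amplitude is nonzero survive.
|001⟩: (-0.8421)(1/√2)(1) = -0.5955
|011⟩: (-0.8421)((1/√2)i)(1) = -0.5955i
|101⟩: (0.5393)(1/√2)(1) = 0.3813
|111⟩: (0.5393)((1/√2)i)(1) = 0.3813i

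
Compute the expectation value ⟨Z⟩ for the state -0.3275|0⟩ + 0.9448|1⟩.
-0.7854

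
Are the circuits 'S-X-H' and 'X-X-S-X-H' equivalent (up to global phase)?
Yes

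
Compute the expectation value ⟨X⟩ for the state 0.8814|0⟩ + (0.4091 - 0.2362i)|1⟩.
0.7212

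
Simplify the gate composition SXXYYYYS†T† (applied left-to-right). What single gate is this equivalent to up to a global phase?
T†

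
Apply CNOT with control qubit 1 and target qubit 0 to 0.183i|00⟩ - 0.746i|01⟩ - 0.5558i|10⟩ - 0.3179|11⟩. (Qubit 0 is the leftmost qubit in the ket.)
0.183i|00⟩ - 0.3179|01⟩ - 0.5558i|10⟩ - 0.746i|11⟩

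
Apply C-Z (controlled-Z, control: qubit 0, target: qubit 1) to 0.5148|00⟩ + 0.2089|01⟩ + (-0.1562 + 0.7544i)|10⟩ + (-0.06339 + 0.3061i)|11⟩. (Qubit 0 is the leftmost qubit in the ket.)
0.5148|00⟩ + 0.2089|01⟩ + (-0.1562 + 0.7544i)|10⟩ + (0.06339 - 0.3061i)|11⟩

C-Z leaves the control-|0⟩ kets |00⟩, |01⟩ unchanged and applies Z to qubit 1 on the control-|1⟩ pair (|10⟩, |11⟩).
Z = [[1, 0], [0, -1]].
With a = amp(|10⟩) = (-0.1562 + 0.7544i) and b = amp(|11⟩) = (-0.06339 + 0.3061i):
new amp(|10⟩) = (1)·a = (-0.1562 + 0.7544i)
new amp(|11⟩) = (-1)·b = (0.06339 - 0.3061i)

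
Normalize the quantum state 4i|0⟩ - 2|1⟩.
0.8944i|0⟩ - 1/√5|1⟩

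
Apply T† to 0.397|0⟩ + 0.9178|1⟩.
0.397|0⟩ + (0.649 - 0.649i)|1⟩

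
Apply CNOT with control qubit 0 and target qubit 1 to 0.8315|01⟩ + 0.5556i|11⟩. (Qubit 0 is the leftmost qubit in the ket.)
0.8315|01⟩ + 0.5556i|10⟩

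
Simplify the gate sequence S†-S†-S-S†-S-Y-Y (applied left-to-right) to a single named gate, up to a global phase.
S†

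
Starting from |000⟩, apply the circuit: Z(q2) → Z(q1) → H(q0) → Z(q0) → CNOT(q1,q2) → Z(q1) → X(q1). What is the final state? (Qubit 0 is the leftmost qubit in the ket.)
1/√2|010⟩ - 1/√2|110⟩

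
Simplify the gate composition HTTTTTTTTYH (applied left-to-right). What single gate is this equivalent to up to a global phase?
Y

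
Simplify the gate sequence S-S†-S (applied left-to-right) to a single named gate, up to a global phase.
S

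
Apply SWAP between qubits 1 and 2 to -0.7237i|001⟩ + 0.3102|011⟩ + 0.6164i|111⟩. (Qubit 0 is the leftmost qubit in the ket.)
-0.7237i|010⟩ + 0.3102|011⟩ + 0.6164i|111⟩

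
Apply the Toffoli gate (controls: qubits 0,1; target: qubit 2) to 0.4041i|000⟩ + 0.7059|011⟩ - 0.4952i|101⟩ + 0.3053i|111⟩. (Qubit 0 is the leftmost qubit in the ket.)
0.4041i|000⟩ + 0.7059|011⟩ - 0.4952i|101⟩ + 0.3053i|110⟩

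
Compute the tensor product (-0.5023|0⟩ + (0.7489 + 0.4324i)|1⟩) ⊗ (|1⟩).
-0.5023|01⟩ + (0.7489 + 0.4324i)|11⟩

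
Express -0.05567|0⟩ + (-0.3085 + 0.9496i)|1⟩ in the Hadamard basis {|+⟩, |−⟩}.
(-0.2575 + 0.6715i)|+⟩ + (0.1788 - 0.6715i)|−⟩

With |ψ⟩ = α|0⟩ + β|1⟩, the Hadamard-basis coefficients are ⟨+|ψ⟩ = (α + β)/√2 and ⟨−|ψ⟩ = (α − β)/√2.
Here α = -0.05567, β = (-0.3085 + 0.9496i): (α + β)/√2 = (-0.2575 + 0.6715i), (α − β)/√2 = (0.1788 - 0.6715i).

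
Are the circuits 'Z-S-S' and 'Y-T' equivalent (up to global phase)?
No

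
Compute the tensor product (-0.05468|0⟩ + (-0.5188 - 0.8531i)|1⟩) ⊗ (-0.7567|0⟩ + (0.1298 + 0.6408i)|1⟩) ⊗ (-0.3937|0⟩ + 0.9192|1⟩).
-0.01629|000⟩ + 0.03803|001⟩ + (0.002794 + 0.01379i)|010⟩ + (-0.006524 - 0.03221i)|011⟩ + (-0.1546 - 0.2541i)|100⟩ + (0.3609 + 0.5934i)|101⟩ + (-0.1887 + 0.1745i)|110⟩ + (0.4406 - 0.4074i)|111⟩

amp(|b₁b₂…⟩) = product of the factor amplitudes for bits b₁, b₂, …; only kets whose every factor amplitude is nonzero survive.
|000⟩: (-0.05468)(-0.7567)(-0.3937) = -0.01629
|001⟩: (-0.05468)(-0.7567)(0.9192) = 0.03803
|010⟩: (-0.05468)(0.1298 + 0.6408i)(-0.3937) = (0.002794 + 0.01379i)
|011⟩: (-0.05468)(0.1298 + 0.6408i)(0.9192) = (-0.006524 - 0.03221i)
|100⟩: (-0.5188 - 0.8531i)(-0.7567)(-0.3937) = (-0.1546 - 0.2541i)
|101⟩: (-0.5188 - 0.8531i)(-0.7567)(0.9192) = (0.3609 + 0.5934i)
|110⟩: (-0.5188 - 0.8531i)(0.1298 + 0.6408i)(-0.3937) = (-0.1887 + 0.1745i)
|111⟩: (-0.5188 - 0.8531i)(0.1298 + 0.6408i)(0.9192) = (0.4406 - 0.4074i)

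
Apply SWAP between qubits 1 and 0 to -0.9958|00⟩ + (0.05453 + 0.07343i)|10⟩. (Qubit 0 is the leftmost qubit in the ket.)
-0.9958|00⟩ + (0.05453 + 0.07343i)|01⟩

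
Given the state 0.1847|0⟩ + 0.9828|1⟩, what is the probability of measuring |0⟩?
0.03411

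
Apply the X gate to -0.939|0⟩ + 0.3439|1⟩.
0.3439|0⟩ - 0.939|1⟩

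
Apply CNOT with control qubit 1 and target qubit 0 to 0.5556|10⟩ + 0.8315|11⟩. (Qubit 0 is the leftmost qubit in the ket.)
0.8315|01⟩ + 0.5556|10⟩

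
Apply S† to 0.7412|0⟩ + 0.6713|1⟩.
0.7412|0⟩ - 0.6713i|1⟩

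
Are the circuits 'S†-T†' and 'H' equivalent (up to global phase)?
No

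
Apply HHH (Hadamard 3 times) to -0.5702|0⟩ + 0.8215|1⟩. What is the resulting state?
0.1777|0⟩ - 0.9841|1⟩

H² = I, so H^3 = H: a single Hadamard. With (a, b) = (-0.5702, 0.8215), H gives ((a + b)/√2, (a − b)/√2) = (0.1777, -0.9841).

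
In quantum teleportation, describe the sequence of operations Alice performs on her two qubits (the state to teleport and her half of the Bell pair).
CNOT (state → Bell), then H on state qubit, then measure both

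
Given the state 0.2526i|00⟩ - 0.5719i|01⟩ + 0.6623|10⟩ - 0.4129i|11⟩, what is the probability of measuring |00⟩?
0.06381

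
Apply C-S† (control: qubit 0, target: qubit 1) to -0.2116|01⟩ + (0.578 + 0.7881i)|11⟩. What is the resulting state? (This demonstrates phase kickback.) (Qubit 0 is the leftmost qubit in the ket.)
-0.2116|01⟩ + (0.7881 - 0.578i)|11⟩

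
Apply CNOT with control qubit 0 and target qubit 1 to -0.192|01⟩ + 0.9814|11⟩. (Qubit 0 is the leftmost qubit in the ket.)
-0.192|01⟩ + 0.9814|10⟩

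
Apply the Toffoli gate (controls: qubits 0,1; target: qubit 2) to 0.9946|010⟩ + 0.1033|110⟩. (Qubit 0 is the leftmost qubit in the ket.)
0.9946|010⟩ + 0.1033|111⟩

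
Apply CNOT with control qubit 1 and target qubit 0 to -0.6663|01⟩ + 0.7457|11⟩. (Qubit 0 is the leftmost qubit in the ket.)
0.7457|01⟩ - 0.6663|11⟩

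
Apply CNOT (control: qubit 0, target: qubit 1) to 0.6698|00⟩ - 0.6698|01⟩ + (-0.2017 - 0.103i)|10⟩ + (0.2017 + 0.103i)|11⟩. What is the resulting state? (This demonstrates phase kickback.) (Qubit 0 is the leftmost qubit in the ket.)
0.6698|00⟩ - 0.6698|01⟩ + (0.2017 + 0.103i)|10⟩ + (-0.2017 - 0.103i)|11⟩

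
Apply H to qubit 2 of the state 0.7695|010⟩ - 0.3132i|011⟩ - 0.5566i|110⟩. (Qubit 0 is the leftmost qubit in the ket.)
(0.5441 - 0.2215i)|010⟩ + (0.5441 + 0.2215i)|011⟩ - 0.3936i|110⟩ - 0.3936i|111⟩

H on qubit 2 mixes each pair of kets that differ only in qubit 2: amplitudes (a, b) of (|…0…⟩, |…1…⟩) become ((a + b)/√2, (a − b)/√2). Kets absent from the input have amplitude 0.
(|010⟩, |011⟩): (a, b) = (0.7695, -0.3132i) → ((0.5441 - 0.2215i), (0.5441 + 0.2215i))
(|110⟩, |111⟩): (a, b) = (-0.5566i, 0) → (-0.3936i, -0.3936i)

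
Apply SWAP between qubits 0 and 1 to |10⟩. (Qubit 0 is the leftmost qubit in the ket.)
|01⟩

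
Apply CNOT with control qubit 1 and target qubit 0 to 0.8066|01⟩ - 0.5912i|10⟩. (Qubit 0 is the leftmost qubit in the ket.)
-0.5912i|10⟩ + 0.8066|11⟩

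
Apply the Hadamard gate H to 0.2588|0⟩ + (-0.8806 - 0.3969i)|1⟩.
(-0.4397 - 0.2807i)|0⟩ + (0.8057 + 0.2807i)|1⟩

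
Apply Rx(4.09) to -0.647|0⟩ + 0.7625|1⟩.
(0.2954 - 0.6784i)|0⟩ + (-0.3482 + 0.5756i)|1⟩

Rx(4.09) = [[cos(θ/2), −i·sin(θ/2)], [−i·sin(θ/2), cos(θ/2)]]; θ = 4.09, cos(θ/2) ≈ -0.45663, sin(θ/2) ≈ 0.889657.
With a = amp(|0⟩) = -0.647 and b = amp(|1⟩) = 0.7625:
new amp(|0⟩) = (-0.45663)·a + (-0.889657i)·b = (0.2954 - 0.6784i)
new amp(|1⟩) = (-0.889657i)·a + (-0.45663)·b = (-0.3482 + 0.5756i)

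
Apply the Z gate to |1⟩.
-|1⟩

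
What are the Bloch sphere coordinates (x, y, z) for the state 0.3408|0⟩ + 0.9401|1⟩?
(0.6408, 0, -0.7676)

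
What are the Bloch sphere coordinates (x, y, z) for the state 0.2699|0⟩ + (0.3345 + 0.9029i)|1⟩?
(0.1806, 0.4874, -0.8543)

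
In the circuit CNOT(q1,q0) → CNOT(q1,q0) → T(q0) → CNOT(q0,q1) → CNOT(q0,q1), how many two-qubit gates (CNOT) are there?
4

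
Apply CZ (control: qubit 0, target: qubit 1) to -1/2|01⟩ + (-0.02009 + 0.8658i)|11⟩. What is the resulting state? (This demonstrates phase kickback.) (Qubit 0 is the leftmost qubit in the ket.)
-1/2|01⟩ + (0.02009 - 0.8658i)|11⟩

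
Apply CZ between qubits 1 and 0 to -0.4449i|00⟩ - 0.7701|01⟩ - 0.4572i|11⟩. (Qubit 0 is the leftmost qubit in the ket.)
-0.4449i|00⟩ - 0.7701|01⟩ + 0.4572i|11⟩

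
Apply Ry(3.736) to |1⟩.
-0.9562|0⟩ - 0.2928|1⟩

Ry(3.736) = [[cos(θ/2), −sin(θ/2)], [sin(θ/2), cos(θ/2)]]; θ = 3.736, cos(θ/2) ≈ -0.292848, sin(θ/2) ≈ 0.956159.
With a = amp(|0⟩) = 0 and b = amp(|1⟩) = 1:
new amp(|0⟩) = (-0.292848)·a + (-0.956159)·b = -0.9562
new amp(|1⟩) = (0.956159)·a + (-0.292848)·b = -0.2928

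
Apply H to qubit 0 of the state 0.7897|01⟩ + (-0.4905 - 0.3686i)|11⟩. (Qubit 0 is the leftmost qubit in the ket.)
(0.2116 - 0.2606i)|01⟩ + (0.9052 + 0.2606i)|11⟩

H on qubit 0 mixes each pair of kets that differ only in qubit 0: amplitudes (a, b) of (|…0…⟩, |…1…⟩) become ((a + b)/√2, (a − b)/√2). Kets absent from the input have amplitude 0.
(|01⟩, |11⟩): (a, b) = (0.7897, (-0.4905 - 0.3686i)) → ((0.2116 - 0.2606i), (0.9052 + 0.2606i))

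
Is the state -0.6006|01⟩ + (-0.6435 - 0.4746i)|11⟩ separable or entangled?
Separable

Writing the state as a|00⟩ + b|01⟩ + c|10⟩ + d|11⟩, it is a product state iff ad − bc = 0.
Here (a, b, c, d) = (0, -0.6006, 0, (-0.6435 - 0.4746i)): ad − bc = (0)(-0.6435 - 0.4746i) − (-0.6006)(0) = 0, so the state is separable.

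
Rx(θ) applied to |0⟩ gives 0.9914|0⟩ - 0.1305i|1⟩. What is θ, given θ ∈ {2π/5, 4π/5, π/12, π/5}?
π/12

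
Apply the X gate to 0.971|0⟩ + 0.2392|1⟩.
0.2392|0⟩ + 0.971|1⟩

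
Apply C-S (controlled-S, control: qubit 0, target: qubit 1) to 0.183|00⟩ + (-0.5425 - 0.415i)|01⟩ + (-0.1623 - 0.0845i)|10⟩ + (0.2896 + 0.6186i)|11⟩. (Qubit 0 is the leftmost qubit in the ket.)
0.183|00⟩ + (-0.5425 - 0.415i)|01⟩ + (-0.1623 - 0.0845i)|10⟩ + (-0.6186 + 0.2896i)|11⟩

C-S leaves the control-|0⟩ kets |00⟩, |01⟩ unchanged and applies S to qubit 1 on the control-|1⟩ pair (|10⟩, |11⟩).
S = [[1, 0], [0, i]].
With a = amp(|10⟩) = (-0.1623 - 0.0845i) and b = amp(|11⟩) = (0.2896 + 0.6186i):
new amp(|10⟩) = (1)·a = (-0.1623 - 0.0845i)
new amp(|11⟩) = (i)·b = (-0.6186 + 0.2896i)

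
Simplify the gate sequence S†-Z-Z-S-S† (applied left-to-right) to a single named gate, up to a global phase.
S†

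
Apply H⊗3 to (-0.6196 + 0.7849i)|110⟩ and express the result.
(-0.2191 + 0.2775i)|000⟩ + (-0.2191 + 0.2775i)|001⟩ + (0.2191 - 0.2775i)|010⟩ + (0.2191 - 0.2775i)|011⟩ + (0.2191 - 0.2775i)|100⟩ + (0.2191 - 0.2775i)|101⟩ + (-0.2191 + 0.2775i)|110⟩ + (-0.2191 + 0.2775i)|111⟩

H⊗3 gives amp(|y⟩) = (1/2√2) Σ_x (−1)^(x·y) amp(|x⟩), where x·y is the number of positions in which both x and y have a 1.
|000⟩: ((-0.6196 + 0.7849i))/(2√2) = (-0.2191 + 0.2775i)
|001⟩: ((-0.6196 + 0.7849i))/(2√2) = (-0.2191 + 0.2775i)
|010⟩: (-(-0.6196 + 0.7849i))/(2√2) = (0.2191 - 0.2775i)
|011⟩: (-(-0.6196 + 0.7849i))/(2√2) = (0.2191 - 0.2775i)
|100⟩: (-(-0.6196 + 0.7849i))/(2√2) = (0.2191 - 0.2775i)
|101⟩: (-(-0.6196 + 0.7849i))/(2√2) = (0.2191 - 0.2775i)
|110⟩: ((-0.6196 + 0.7849i))/(2√2) = (-0.2191 + 0.2775i)
|111⟩: ((-0.6196 + 0.7849i))/(2√2) = (-0.2191 + 0.2775i)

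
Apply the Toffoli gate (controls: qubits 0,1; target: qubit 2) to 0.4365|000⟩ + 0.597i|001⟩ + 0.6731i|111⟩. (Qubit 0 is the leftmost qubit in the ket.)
0.4365|000⟩ + 0.597i|001⟩ + 0.6731i|110⟩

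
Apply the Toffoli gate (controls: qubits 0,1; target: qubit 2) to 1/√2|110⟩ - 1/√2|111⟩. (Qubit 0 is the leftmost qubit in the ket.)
-1/√2|110⟩ + 1/√2|111⟩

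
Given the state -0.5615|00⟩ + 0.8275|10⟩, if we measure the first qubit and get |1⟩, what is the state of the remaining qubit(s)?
|0⟩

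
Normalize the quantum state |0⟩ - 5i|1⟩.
0.1961|0⟩ - 0.9806i|1⟩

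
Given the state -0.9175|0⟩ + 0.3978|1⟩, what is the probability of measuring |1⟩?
0.1582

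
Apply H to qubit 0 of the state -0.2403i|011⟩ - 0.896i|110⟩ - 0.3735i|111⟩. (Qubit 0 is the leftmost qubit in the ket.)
-0.6336i|010⟩ - 0.434i|011⟩ + 0.6336i|110⟩ + 0.09419i|111⟩

H on qubit 0 mixes each pair of kets that differ only in qubit 0: amplitudes (a, b) of (|…0…⟩, |…1…⟩) become ((a + b)/√2, (a − b)/√2). Kets absent from the input have amplitude 0.
(|010⟩, |110⟩): (a, b) = (0, -0.896i) → (-0.6336i, 0.6336i)
(|011⟩, |111⟩): (a, b) = (-0.2403i, -0.3735i) → (-0.434i, 0.09419i)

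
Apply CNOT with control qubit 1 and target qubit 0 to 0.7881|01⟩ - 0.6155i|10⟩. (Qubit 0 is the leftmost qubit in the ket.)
-0.6155i|10⟩ + 0.7881|11⟩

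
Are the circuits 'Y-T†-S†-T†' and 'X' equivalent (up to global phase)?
Yes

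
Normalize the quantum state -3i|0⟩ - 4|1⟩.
-0.6i|0⟩ - 0.8|1⟩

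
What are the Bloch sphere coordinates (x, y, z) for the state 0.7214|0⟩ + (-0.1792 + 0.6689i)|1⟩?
(-0.2585, 0.9651, 0.04088)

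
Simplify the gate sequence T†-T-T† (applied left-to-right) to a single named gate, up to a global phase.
T†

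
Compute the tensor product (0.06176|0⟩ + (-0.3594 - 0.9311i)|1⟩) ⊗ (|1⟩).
0.06176|01⟩ + (-0.3594 - 0.9311i)|11⟩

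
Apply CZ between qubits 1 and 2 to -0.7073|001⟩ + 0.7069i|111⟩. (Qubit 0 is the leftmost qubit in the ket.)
-0.7073|001⟩ - 0.7069i|111⟩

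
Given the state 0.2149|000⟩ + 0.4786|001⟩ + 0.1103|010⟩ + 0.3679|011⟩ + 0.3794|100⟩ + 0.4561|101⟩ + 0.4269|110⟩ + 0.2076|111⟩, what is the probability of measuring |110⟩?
0.1822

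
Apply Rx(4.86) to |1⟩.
-0.653i|0⟩ - 0.7573|1⟩

Rx(4.86) = [[cos(θ/2), −i·sin(θ/2)], [−i·sin(θ/2), cos(θ/2)]]; θ = 4.86, cos(θ/2) ≈ -0.757323, sin(θ/2) ≈ 0.653041.
With a = amp(|0⟩) = 0 and b = amp(|1⟩) = 1:
new amp(|0⟩) = (-0.757323)·a + (-0.653041i)·b = -0.653i
new amp(|1⟩) = (-0.653041i)·a + (-0.757323)·b = -0.7573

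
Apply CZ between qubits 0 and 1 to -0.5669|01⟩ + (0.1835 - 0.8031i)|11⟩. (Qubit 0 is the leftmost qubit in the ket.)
-0.5669|01⟩ + (-0.1835 + 0.8031i)|11⟩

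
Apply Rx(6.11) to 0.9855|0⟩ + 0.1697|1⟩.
(-0.9818 - 0.01468i)|0⟩ + (-0.1691 - 0.08523i)|1⟩

Rx(6.11) = [[cos(θ/2), −i·sin(θ/2)], [−i·sin(θ/2), cos(θ/2)]]; θ = 6.11, cos(θ/2) ≈ -0.996253, sin(θ/2) ≈ 0.0864845.
With a = amp(|0⟩) = 0.9855 and b = amp(|1⟩) = 0.1697:
new amp(|0⟩) = (-0.996253)·a + (-0.0864845i)·b = (-0.9818 - 0.01468i)
new amp(|1⟩) = (-0.0864845i)·a + (-0.996253)·b = (-0.1691 - 0.08523i)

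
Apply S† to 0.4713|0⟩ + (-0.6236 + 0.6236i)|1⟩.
0.4713|0⟩ + (0.6236 + 0.6236i)|1⟩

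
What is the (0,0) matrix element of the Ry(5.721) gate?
-0.9608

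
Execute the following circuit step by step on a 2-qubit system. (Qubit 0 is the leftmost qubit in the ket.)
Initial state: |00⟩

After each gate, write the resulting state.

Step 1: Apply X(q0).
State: |10⟩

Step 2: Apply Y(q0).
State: -i|00⟩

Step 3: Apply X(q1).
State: -i|01⟩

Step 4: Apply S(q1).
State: |01⟩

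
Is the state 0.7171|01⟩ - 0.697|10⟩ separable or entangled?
Entangled

Writing the state as a|00⟩ + b|01⟩ + c|10⟩ + d|11⟩, it is a product state iff ad − bc = 0.
Here (a, b, c, d) = (0, 0.7171, -0.697, 0): ad − bc = (0)(0) − (0.7171)(-0.697) = 0.4998 ≠ 0, so the state is entangled.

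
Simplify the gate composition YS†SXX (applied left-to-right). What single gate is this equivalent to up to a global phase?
Y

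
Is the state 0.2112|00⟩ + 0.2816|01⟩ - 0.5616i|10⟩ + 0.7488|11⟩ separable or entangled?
Entangled

Writing the state as a|00⟩ + b|01⟩ + c|10⟩ + d|11⟩, it is a product state iff ad − bc = 0.
Here (a, b, c, d) = (0.2112, 0.2816, -0.5616i, 0.7488): ad − bc = (0.2112)(0.7488) − (0.2816)(-0.5616i) = (0.1581 + 0.1581i) ≠ 0, so the state is entangled.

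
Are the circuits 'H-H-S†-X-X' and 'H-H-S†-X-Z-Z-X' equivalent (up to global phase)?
Yes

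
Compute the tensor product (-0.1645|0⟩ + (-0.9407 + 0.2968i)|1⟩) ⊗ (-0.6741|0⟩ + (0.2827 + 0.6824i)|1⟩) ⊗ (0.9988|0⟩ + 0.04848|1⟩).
0.1108|000⟩ + 0.005376|001⟩ + (-0.04645 - 0.1121i)|010⟩ + (-0.002255 - 0.005442i)|011⟩ + (0.6334 - 0.1998i)|100⟩ + (0.03074 - 0.0097i)|101⟩ + (-0.4679 - 0.5574i)|110⟩ + (-0.02271 - 0.02705i)|111⟩

amp(|b₁b₂…⟩) = product of the factor amplitudes for bits b₁, b₂, …; only kets whose every factor amplitude is nonzero survive.
|000⟩: (-0.1645)(-0.6741)(0.9988) = 0.1108
|001⟩: (-0.1645)(-0.6741)(0.04848) = 0.005376
|010⟩: (-0.1645)(0.2827 + 0.6824i)(0.9988) = (-0.04645 - 0.1121i)
|011⟩: (-0.1645)(0.2827 + 0.6824i)(0.04848) = (-0.002255 - 0.005442i)
|100⟩: (-0.9407 + 0.2968i)(-0.6741)(0.9988) = (0.6334 - 0.1998i)
|101⟩: (-0.9407 + 0.2968i)(-0.6741)(0.04848) = (0.03074 - 0.0097i)
|110⟩: (-0.9407 + 0.2968i)(0.2827 + 0.6824i)(0.9988) = (-0.4679 - 0.5574i)
|111⟩: (-0.9407 + 0.2968i)(0.2827 + 0.6824i)(0.04848) = (-0.02271 - 0.02705i)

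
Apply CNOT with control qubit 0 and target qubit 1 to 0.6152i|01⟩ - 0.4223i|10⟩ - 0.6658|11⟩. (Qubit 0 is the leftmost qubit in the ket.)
0.6152i|01⟩ - 0.6658|10⟩ - 0.4223i|11⟩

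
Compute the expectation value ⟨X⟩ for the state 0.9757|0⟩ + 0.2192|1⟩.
0.4277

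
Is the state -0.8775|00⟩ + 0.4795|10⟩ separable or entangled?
Separable

Writing the state as a|00⟩ + b|01⟩ + c|10⟩ + d|11⟩, it is a product state iff ad − bc = 0.
Here (a, b, c, d) = (-0.8775, 0, 0.4795, 0): ad − bc = (-0.8775)(0) − (0)(0.4795) = 0, so the state is separable.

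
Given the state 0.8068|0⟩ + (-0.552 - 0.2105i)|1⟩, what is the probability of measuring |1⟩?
0.349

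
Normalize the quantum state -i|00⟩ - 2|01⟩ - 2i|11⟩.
-0.3333i|00⟩ - 0.6667|01⟩ - 0.6667i|11⟩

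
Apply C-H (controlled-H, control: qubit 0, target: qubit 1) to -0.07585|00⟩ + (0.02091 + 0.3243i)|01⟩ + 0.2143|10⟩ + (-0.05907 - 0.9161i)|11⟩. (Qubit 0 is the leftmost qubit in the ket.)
-0.07585|00⟩ + (0.02091 + 0.3243i)|01⟩ + (0.1098 - 0.6478i)|10⟩ + (0.1933 + 0.6478i)|11⟩

C-H leaves the control-|0⟩ kets |00⟩, |01⟩ unchanged and applies H to qubit 1 on the control-|1⟩ pair (|10⟩, |11⟩).
H = [[1/√2, 1/√2], [1/√2, -1/√2]].
With a = amp(|10⟩) = 0.2143 and b = amp(|11⟩) = (-0.05907 - 0.9161i):
new amp(|10⟩) = (1/√2)·a + (1/√2)·b = (0.1098 - 0.6478i)
new amp(|11⟩) = (1/√2)·a + (-1/√2)·b = (0.1933 + 0.6478i)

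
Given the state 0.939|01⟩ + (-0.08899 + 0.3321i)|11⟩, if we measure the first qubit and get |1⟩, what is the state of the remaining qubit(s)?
(-0.2588 + 0.9659i)|1⟩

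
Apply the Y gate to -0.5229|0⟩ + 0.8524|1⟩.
-0.8524i|0⟩ - 0.5229i|1⟩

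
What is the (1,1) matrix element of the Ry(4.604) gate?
-0.6678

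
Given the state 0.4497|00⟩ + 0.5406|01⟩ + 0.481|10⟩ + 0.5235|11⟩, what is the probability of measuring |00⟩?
0.2022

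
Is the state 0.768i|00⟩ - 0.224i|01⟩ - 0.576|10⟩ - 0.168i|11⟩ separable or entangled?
Entangled

Writing the state as a|00⟩ + b|01⟩ + c|10⟩ + d|11⟩, it is a product state iff ad − bc = 0.
Here (a, b, c, d) = (0.768i, -0.224i, -0.576, -0.168i): ad − bc = (0.768i)(-0.168i) − (-0.224i)(-0.576) = (0.129 - 0.129i) ≠ 0, so the state is entangled.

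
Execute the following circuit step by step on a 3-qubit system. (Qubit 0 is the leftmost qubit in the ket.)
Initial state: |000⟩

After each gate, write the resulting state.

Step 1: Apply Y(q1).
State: i|010⟩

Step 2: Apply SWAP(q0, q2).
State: i|010⟩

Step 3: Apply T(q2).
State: i|010⟩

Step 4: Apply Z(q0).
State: i|010⟩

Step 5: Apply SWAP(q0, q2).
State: i|010⟩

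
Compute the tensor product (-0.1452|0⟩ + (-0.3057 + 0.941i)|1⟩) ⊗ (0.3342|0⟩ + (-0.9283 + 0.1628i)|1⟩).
-0.04853|00⟩ + (0.1348 - 0.02364i)|01⟩ + (-0.1022 + 0.3145i)|10⟩ + (0.1306 - 0.9233i)|11⟩

amp(|b₁b₂…⟩) = product of the factor amplitudes for bits b₁, b₂, …; only kets whose every factor amplitude is nonzero survive.
|00⟩: (-0.1452)(0.3342) = -0.04853
|01⟩: (-0.1452)(-0.9283 + 0.1628i) = (0.1348 - 0.02364i)
|10⟩: (-0.3057 + 0.941i)(0.3342) = (-0.1022 + 0.3145i)
|11⟩: (-0.3057 + 0.941i)(-0.9283 + 0.1628i) = (0.1306 - 0.9233i)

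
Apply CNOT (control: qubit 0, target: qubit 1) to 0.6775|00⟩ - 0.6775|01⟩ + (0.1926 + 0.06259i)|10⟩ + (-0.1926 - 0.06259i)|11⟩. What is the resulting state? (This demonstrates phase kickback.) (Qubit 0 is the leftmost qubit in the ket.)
0.6775|00⟩ - 0.6775|01⟩ + (-0.1926 - 0.06259i)|10⟩ + (0.1926 + 0.06259i)|11⟩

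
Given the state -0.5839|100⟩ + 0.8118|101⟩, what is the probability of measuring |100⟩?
0.3409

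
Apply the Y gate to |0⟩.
i|1⟩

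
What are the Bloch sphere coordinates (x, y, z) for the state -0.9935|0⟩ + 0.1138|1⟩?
(-0.2261, 0, 0.9741)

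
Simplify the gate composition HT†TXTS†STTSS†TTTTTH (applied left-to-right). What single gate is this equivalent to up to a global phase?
Z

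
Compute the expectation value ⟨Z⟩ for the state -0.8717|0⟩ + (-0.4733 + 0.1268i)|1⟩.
0.5198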